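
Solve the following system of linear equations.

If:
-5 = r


Then:
r = -5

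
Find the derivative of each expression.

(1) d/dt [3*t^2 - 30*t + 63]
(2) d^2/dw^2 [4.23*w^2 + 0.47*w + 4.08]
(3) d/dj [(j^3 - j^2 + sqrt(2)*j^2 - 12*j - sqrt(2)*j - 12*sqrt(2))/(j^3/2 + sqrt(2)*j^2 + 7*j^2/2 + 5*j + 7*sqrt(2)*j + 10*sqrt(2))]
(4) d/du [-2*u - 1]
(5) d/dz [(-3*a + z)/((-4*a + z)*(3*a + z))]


(1) = 6*t - 30
(2) = 8.46000000000000
(3) = 2*(sqrt(2)*j^4 + 8*j^4 + 30*sqrt(2)*j^3 + 44*j^3 + 106*j^2 + 123*sqrt(2)*j^2 + 176*j + 128*sqrt(2)*j - 120*sqrt(2) + 296)/(j^6 + 4*sqrt(2)*j^5 + 14*j^5 + 77*j^4 + 56*sqrt(2)*j^4 + 252*j^3 + 276*sqrt(2)*j^3 + 652*j^2 + 560*sqrt(2)*j^2 + 400*sqrt(2)*j + 1120*j + 800)
(4) = -2
(5) = ((-3*a + z)*(4*a - z) + (3*a - z)*(3*a + z) - (3*a + z)*(4*a - z))/((3*a + z)^2*(4*a - z)^2)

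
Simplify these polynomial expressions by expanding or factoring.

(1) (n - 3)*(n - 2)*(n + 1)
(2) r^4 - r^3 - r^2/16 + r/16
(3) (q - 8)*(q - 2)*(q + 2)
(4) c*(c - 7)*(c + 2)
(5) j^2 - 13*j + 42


(1) = n^3 - 4*n^2 + n + 6
(2) = r*(r - 1)*(r - 1/4)*(r + 1/4)
(3) = q^3 - 8*q^2 - 4*q + 32
(4) = c^3 - 5*c^2 - 14*c
(5) = (j - 7)*(j - 6)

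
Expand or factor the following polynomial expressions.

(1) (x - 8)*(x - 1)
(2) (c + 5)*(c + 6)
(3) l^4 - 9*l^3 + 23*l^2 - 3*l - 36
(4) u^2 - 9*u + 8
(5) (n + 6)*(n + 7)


(1) = x^2 - 9*x + 8
(2) = c^2 + 11*c + 30
(3) = (l - 4)*(l - 3)^2*(l + 1)
(4) = (u - 8)*(u - 1)
(5) = n^2 + 13*n + 42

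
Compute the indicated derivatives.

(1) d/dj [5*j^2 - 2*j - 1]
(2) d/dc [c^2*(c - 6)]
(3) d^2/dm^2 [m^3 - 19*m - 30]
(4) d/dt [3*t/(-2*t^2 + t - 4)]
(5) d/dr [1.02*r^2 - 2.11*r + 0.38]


(1) = 10*j - 2
(2) = 3*c*(c - 4)
(3) = 6*m
(4) = 6*(t^2 - 2)/(4*t^4 - 4*t^3 + 17*t^2 - 8*t + 16)
(5) = 2.04*r - 2.11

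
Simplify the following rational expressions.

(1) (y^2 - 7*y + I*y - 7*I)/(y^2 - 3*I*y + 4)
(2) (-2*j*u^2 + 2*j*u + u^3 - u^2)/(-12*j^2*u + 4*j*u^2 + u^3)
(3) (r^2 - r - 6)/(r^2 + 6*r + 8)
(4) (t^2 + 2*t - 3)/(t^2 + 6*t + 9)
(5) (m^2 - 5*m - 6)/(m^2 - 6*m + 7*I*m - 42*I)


(1) = (y - 7)/(y - 4*I)
(2) = (u - 1)/(6*j + u)
(3) = (r - 3)/(r + 4)
(4) = (t - 1)/(t + 3)
(5) = (m + 1)/(m + 7*I)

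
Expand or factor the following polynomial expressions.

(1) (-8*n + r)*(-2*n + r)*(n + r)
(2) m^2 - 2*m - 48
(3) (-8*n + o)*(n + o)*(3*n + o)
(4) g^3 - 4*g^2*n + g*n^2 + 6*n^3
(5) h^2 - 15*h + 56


(1) = 16*n^3 + 6*n^2*r - 9*n*r^2 + r^3
(2) = (m - 8)*(m + 6)
(3) = -24*n^3 - 29*n^2*o - 4*n*o^2 + o^3
(4) = (g - 3*n)*(g - 2*n)*(g + n)
(5) = (h - 8)*(h - 7)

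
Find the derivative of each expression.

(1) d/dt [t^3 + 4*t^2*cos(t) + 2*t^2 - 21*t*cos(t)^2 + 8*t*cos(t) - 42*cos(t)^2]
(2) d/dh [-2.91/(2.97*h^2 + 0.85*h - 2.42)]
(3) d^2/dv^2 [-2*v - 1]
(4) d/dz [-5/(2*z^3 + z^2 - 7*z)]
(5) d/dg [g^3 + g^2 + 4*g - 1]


(1) = -4*t^2*sin(t) + 3*t^2 + 21*t*sin(2*t) + 8*sqrt(2)*t*cos(t + pi/4) + 4*t + 42*sin(2*t) + 8*cos(t) - 21*cos(2*t)/2 - 21/2
(2) = (17.2854*h + 2.4735)/(2.97*h^2 + 0.85*h - 2.42)^2
(3) = 0
(4) = 5*(6*z^2 + 2*z - 7)/(z^2*(2*z^2 + z - 7)^2)
(5) = 3*g^2 + 2*g + 4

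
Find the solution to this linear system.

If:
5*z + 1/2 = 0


Then:
z = -1/10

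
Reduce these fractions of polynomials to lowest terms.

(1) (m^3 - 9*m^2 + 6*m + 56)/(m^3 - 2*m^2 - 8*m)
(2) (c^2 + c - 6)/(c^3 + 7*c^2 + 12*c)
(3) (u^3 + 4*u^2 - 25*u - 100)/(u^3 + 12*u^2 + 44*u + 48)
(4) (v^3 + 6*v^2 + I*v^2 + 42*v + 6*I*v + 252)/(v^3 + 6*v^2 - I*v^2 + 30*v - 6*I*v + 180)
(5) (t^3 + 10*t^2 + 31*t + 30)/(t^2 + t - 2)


(1) = (m - 7)/m
(2) = (c - 2)/(c^2 + 4*c)
(3) = (u^2 - 25)/(u^2 + 8*u + 12)
(4) = (v + 7*I)/(v + 5*I)
(5) = (t^2 + 8*t + 15)/(t - 1)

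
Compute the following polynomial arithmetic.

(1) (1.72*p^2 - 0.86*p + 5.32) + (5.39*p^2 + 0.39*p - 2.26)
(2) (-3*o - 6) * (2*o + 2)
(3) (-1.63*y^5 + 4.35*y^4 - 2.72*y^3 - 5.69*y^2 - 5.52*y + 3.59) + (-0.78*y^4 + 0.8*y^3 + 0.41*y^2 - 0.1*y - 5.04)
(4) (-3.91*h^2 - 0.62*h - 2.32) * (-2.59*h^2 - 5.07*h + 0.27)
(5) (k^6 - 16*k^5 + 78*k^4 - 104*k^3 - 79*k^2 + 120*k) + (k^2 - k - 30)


(1) = 7.11*p^2 - 0.47*p + 3.06
(2) = -6*o^2 - 18*o - 12
(3) = -1.63*y^5 + 3.57*y^4 - 1.92*y^3 - 5.28*y^2 - 5.62*y - 1.45
(4) = 10.1269*h^4 + 21.4295*h^3 + 8.0965*h^2 + 11.595*h - 0.6264
(5) = k^6 - 16*k^5 + 78*k^4 - 104*k^3 - 78*k^2 + 119*k - 30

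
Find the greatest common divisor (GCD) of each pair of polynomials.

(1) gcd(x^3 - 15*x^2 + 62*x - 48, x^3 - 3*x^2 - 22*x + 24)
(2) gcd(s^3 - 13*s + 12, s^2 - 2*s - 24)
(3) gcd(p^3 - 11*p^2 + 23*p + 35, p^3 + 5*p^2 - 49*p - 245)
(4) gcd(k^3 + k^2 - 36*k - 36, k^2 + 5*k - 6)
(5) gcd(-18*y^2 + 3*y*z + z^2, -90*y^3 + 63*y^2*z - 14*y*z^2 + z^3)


(1) = gcd((x - 8)*(x - 6)*(x - 1), (x - 6)*(x - 1)*(x + 4)) = x^2 - 7*x + 6
(2) = gcd((s - 3)*(s - 1)*(s + 4), (s - 6)*(s + 4)) = s + 4
(3) = gcd((p - 7)*(p - 5)*(p + 1), (p - 7)*(p + 5)*(p + 7)) = p - 7
(4) = k + 6
(5) = gcd((-3*y + z)*(6*y + z), (-6*y + z)*(-5*y + z)*(-3*y + z)) = 3*y - z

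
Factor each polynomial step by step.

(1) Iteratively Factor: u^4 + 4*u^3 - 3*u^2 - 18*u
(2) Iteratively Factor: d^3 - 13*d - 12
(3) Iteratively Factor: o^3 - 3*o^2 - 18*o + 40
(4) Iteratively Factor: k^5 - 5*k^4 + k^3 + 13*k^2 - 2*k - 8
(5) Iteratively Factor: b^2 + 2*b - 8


(1) = (u - 2)*(u^3 + 6*u^2 + 9*u) = (u - 2)*(u + 3)*(u^2 + 3*u) = u*(u - 2)*(u + 3)*(u + 3)
(2) = (d - 4)*(d^2 + 4*d + 3) = (d - 4)*(d + 1)*(d + 3)
(3) = (o + 4)*(o^2 - 7*o + 10) = (o - 2)*(o + 4)*(o - 5)
(4) = (k + 1)*(k^4 - 6*k^3 + 7*k^2 + 6*k - 8) = (k - 2)*(k + 1)*(k^3 - 4*k^2 - k + 4) = (k - 2)*(k - 1)*(k + 1)*(k^2 - 3*k - 4) = (k - 4)*(k - 2)*(k - 1)*(k + 1)*(k + 1)
(5) = (b + 4)*(b - 2)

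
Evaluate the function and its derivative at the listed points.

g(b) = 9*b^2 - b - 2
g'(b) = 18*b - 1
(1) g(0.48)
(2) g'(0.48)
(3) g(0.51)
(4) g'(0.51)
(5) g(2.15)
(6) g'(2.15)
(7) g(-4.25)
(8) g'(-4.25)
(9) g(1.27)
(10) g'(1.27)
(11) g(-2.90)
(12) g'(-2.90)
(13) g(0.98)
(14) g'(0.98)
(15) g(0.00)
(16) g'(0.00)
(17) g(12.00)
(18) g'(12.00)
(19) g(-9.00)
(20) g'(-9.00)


(1) = -0.41
(2) = 7.64
(3) = -0.17
(4) = 8.18
(5) = 37.45
(6) = 37.70
(7) = 164.81
(8) = -77.50
(9) = 11.25
(10) = 21.86
(11) = 76.59
(12) = -53.20
(13) = 5.66
(14) = 16.64
(15) = -2.00
(16) = -1.00
(17) = 1282.00
(18) = 215.00
(19) = 736.00
(20) = -163.00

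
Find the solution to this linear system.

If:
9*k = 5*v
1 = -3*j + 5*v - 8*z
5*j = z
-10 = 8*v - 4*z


Then:
j = -29/122
k = -125/122
v = -225/122
z = -145/122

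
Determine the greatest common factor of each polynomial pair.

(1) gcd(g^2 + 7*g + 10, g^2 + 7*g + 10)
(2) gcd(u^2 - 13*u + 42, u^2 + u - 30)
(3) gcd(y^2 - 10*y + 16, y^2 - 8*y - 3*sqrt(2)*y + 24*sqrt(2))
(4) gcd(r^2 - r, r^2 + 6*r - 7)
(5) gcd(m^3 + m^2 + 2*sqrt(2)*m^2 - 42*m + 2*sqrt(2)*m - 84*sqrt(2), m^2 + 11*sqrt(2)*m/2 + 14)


(1) = gcd((g + 2)*(g + 5), (g + 2)*(g + 5)) = g^2 + 7*g + 10
(2) = gcd((u - 7)*(u - 6), (u - 5)*(u + 6)) = 1
(3) = y - 8
(4) = r - 1
(5) = m + 2*sqrt(2)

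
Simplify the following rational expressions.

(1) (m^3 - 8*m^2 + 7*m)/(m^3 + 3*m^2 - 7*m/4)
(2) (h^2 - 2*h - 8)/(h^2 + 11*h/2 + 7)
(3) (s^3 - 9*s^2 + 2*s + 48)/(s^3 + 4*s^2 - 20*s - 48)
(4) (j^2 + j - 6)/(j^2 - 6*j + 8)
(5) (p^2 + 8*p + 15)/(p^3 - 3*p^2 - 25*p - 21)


(1) = (4*m^2 - 32*m + 28)/(4*m^2 + 12*m - 7)
(2) = (2*h - 8)/(2*h + 7)
(3) = (s^2 - 11*s + 24)/(s^2 + 2*s - 24)
(4) = (j + 3)/(j - 4)
(5) = (p + 5)/(p^2 - 6*p - 7)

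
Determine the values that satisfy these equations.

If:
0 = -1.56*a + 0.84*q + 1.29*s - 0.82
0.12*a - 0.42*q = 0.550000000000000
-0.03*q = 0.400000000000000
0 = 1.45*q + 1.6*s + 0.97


Then:
No Solution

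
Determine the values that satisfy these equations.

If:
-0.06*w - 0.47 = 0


Then:
w = -7.83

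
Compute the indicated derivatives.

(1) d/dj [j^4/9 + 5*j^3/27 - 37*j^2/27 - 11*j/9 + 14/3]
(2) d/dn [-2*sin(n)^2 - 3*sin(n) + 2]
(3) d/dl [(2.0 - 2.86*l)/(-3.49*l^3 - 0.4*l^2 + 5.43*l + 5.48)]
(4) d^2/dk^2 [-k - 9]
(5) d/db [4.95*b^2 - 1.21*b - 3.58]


(1) = 4*j^3/9 + 5*j^2/9 - 74*j/27 - 11/9
(2) = -(4*sin(n) + 3)*cos(n)
(3) = (-19.9628*l^3 + 19.796*l^2 + 1.6*l - 26.5328)/(12.1801*l^6 + 2.792*l^5 - 37.7414*l^4 - 42.5944*l^3 + 25.1009*l^2 + 59.5128*l + 30.0304)
(4) = 0
(5) = 9.9*b - 1.21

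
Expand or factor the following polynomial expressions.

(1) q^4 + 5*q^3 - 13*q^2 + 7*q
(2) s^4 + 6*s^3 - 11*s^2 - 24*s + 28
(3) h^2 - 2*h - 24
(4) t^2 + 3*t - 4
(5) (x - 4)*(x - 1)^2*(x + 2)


(1) = q*(q - 1)^2*(q + 7)
(2) = (s - 2)*(s - 1)*(s + 2)*(s + 7)
(3) = (h - 6)*(h + 4)
(4) = (t - 1)*(t + 4)
(5) = x^4 - 4*x^3 - 3*x^2 + 14*x - 8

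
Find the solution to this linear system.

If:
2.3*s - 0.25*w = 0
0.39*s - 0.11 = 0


Then:
s = 0.28
w = 2.59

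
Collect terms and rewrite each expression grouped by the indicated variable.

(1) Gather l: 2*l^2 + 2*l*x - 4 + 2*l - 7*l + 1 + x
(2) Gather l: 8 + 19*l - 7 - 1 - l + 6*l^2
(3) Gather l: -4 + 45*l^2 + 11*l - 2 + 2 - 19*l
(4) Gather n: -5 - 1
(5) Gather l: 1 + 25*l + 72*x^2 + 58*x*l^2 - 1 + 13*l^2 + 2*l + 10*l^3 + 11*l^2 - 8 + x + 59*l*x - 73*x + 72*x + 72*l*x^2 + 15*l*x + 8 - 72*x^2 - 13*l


(1) = 2*l^2 + l*(2*x - 5) + x - 3
(2) = 6*l^2 + 18*l
(3) = 45*l^2 - 8*l - 4
(4) = -6
(5) = 10*l^3 + l^2*(58*x + 24) + l*(72*x^2 + 74*x + 14)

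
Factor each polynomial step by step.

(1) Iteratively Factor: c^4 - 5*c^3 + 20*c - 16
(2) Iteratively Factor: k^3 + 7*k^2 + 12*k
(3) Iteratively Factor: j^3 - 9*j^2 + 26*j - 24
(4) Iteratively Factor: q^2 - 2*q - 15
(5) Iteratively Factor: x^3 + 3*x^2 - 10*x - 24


(1) = (c - 1)*(c^3 - 4*c^2 - 4*c + 16) = (c - 2)*(c - 1)*(c^2 - 2*c - 8) = (c - 4)*(c - 2)*(c - 1)*(c + 2)
(2) = (k + 4)*(k^2 + 3*k) = k*(k + 4)*(k + 3)
(3) = (j - 3)*(j^2 - 6*j + 8) = (j - 4)*(j - 3)*(j - 2)
(4) = (q + 3)*(q - 5)
(5) = (x + 2)*(x^2 + x - 12) = (x + 2)*(x + 4)*(x - 3)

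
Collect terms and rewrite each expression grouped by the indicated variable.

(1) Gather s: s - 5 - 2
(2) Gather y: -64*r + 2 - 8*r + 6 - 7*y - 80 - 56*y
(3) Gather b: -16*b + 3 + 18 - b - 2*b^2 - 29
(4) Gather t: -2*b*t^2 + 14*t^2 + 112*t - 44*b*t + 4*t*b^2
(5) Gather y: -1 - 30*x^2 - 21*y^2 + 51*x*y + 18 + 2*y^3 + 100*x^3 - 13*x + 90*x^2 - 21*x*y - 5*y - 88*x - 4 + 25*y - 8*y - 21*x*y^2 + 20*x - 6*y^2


(1) = s - 7
(2) = -72*r - 63*y - 72
(3) = -2*b^2 - 17*b - 8
(4) = t^2*(14 - 2*b) + t*(4*b^2 - 44*b + 112)
(5) = 100*x^3 + 60*x^2 - 81*x + 2*y^3 + y^2*(-21*x - 27) + y*(30*x + 12) + 13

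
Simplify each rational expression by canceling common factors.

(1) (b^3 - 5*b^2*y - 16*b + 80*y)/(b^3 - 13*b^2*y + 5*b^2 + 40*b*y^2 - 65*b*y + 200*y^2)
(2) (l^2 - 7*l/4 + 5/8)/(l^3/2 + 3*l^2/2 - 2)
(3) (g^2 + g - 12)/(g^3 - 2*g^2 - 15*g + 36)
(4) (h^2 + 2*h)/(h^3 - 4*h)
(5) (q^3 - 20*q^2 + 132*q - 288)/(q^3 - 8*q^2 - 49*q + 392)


(1) = (16 - b^2)/(-b^2 + 8*b*y - 5*b + 40*y)
(2) = (8*l^2 - 14*l + 5)/(4*l^3 + 12*l^2 - 16)
(3) = 1/(g - 3)
(4) = 1/(h - 2)
(5) = (q^2 - 12*q + 36)/(q^2 - 49)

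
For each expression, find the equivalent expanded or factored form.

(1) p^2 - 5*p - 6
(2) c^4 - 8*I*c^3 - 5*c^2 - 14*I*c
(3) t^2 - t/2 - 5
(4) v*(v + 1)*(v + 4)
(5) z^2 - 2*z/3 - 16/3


(1) = (p - 6)*(p + 1)
(2) = c*(c - 7*I)*(c - 2*I)*(c + I)
(3) = (t - 5/2)*(t + 2)
(4) = v^3 + 5*v^2 + 4*v
(5) = (z - 8/3)*(z + 2)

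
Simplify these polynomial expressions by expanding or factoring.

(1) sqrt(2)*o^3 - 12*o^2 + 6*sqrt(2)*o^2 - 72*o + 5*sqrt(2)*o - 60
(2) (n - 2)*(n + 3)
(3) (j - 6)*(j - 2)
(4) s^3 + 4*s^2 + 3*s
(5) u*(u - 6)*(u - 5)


(1) = (o + 5)*(o - 6*sqrt(2))*(sqrt(2)*o + sqrt(2))
(2) = n^2 + n - 6
(3) = j^2 - 8*j + 12
(4) = s*(s + 1)*(s + 3)
(5) = u^3 - 11*u^2 + 30*u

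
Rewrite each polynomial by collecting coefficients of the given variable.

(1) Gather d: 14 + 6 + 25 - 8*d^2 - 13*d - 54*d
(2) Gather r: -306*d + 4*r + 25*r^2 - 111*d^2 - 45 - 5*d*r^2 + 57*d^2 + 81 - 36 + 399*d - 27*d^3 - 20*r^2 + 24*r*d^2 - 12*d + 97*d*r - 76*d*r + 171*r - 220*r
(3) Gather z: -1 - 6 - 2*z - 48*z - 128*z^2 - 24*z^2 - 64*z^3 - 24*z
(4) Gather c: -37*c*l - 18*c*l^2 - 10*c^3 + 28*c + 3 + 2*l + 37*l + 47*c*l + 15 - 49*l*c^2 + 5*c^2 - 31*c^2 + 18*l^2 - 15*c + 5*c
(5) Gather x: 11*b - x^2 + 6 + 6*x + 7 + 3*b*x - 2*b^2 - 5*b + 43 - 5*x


(1) = -8*d^2 - 67*d + 45
(2) = -27*d^3 - 54*d^2 + 81*d + r^2*(5 - 5*d) + r*(24*d^2 + 21*d - 45)
(3) = -64*z^3 - 152*z^2 - 74*z - 7
(4) = -10*c^3 + c^2*(-49*l - 26) + c*(-18*l^2 + 10*l + 18) + 18*l^2 + 39*l + 18
(5) = -2*b^2 + 6*b - x^2 + x*(3*b + 1) + 56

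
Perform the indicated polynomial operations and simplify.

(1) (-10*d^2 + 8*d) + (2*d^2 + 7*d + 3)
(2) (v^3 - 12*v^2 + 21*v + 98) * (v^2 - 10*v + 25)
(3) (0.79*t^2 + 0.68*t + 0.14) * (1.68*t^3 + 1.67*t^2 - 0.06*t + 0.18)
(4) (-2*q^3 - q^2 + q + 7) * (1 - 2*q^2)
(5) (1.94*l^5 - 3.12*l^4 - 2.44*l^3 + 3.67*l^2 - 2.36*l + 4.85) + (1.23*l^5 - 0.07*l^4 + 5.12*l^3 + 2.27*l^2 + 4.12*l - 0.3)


(1) = -8*d^2 + 15*d + 3
(2) = v^5 - 22*v^4 + 166*v^3 - 412*v^2 - 455*v + 2450
(3) = 1.3272*t^5 + 2.4617*t^4 + 1.3234*t^3 + 0.3352*t^2 + 0.114*t + 0.0252
(4) = 4*q^5 + 2*q^4 - 4*q^3 - 15*q^2 + q + 7
(5) = 3.17*l^5 - 3.19*l^4 + 2.68*l^3 + 5.94*l^2 + 1.76*l + 4.55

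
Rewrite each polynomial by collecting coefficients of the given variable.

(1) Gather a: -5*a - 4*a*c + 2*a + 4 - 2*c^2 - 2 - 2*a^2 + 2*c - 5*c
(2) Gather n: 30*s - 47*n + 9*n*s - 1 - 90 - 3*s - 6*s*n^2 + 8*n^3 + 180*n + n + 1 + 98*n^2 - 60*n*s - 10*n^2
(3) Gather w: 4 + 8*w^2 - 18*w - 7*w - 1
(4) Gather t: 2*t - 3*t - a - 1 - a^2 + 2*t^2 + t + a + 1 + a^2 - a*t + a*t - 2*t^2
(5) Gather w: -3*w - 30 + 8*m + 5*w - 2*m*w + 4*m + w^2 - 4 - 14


(1) = -2*a^2 + a*(-4*c - 3) - 2*c^2 - 3*c + 2
(2) = 8*n^3 + n^2*(88 - 6*s) + n*(134 - 51*s) + 27*s - 90
(3) = 8*w^2 - 25*w + 3
(4) = 0
(5) = 12*m + w^2 + w*(2 - 2*m) - 48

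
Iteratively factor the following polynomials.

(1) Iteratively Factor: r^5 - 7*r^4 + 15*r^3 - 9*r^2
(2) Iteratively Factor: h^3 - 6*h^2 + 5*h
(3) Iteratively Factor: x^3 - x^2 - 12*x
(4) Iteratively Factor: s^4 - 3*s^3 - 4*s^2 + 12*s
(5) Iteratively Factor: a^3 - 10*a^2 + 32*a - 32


(1) = (r - 3)*(r^4 - 4*r^3 + 3*r^2) = (r - 3)^2*(r^3 - r^2) = (r - 3)^2*(r - 1)*(r^2) = r*(r - 3)^2*(r - 1)*(r)
(2) = (h - 1)*(h^2 - 5*h) = (h - 5)*(h - 1)*(h)
(3) = (x - 4)*(x^2 + 3*x) = x*(x - 4)*(x + 3)
(4) = (s)*(s^3 - 3*s^2 - 4*s + 12) = s*(s + 2)*(s^2 - 5*s + 6) = s*(s - 2)*(s + 2)*(s - 3)
(5) = (a - 2)*(a^2 - 8*a + 16) = (a - 4)*(a - 2)*(a - 4)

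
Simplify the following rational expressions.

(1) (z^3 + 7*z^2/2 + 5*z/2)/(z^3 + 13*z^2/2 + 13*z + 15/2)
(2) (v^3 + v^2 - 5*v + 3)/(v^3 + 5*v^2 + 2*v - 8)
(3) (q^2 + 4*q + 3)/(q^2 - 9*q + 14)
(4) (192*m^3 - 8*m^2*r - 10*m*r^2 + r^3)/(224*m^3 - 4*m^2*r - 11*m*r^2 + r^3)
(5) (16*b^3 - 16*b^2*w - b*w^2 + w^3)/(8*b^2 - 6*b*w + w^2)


(1) = z/(z + 3)
(2) = (v^2 + 2*v - 3)/(v^2 + 6*v + 8)
(3) = (q^2 + 4*q + 3)/(q^2 - 9*q + 14)
(4) = (-6*m + r)/(-7*m + r)
(5) = (-4*b^2 + 3*b*w + w^2)/(-2*b + w)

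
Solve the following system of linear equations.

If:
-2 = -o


Then:
o = 2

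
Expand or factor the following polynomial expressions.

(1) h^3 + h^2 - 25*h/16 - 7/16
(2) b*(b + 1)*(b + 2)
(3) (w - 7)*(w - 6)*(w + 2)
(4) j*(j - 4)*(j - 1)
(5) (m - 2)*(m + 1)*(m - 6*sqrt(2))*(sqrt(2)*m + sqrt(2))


(1) = (h - 1)*(h + 1/4)*(h + 7/4)
(2) = b^3 + 3*b^2 + 2*b
(3) = w^3 - 11*w^2 + 16*w + 84
(4) = j^3 - 5*j^2 + 4*j
(5) = sqrt(2)*m^4 - 12*m^3 - 3*sqrt(2)*m^2 - 2*sqrt(2)*m + 36*m + 24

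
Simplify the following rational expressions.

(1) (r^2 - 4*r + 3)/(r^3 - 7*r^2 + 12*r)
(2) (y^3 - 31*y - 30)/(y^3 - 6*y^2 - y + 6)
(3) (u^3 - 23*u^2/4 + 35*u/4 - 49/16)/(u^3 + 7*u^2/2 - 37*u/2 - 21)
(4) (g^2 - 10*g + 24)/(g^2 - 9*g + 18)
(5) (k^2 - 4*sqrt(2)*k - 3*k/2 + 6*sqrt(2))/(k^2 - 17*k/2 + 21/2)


(1) = (r - 1)/(r^2 - 4*r)
(2) = (y + 5)/(y - 1)
(3) = (8*u^2 - 18*u + 7)/(8*u^2 + 56*u + 48)
(4) = (g - 4)/(g - 3)
(5) = (4*k - 16*sqrt(2))/(4*k - 28)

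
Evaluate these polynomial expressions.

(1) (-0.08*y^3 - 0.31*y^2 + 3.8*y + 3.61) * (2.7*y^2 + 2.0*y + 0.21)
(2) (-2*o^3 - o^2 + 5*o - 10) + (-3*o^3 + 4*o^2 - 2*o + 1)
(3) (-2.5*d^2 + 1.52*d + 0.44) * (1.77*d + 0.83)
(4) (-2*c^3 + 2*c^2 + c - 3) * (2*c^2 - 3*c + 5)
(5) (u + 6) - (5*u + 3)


(1) = -0.216*y^5 - 0.997*y^4 + 9.6232*y^3 + 17.2819*y^2 + 8.018*y + 0.7581
(2) = -5*o^3 + 3*o^2 + 3*o - 9
(3) = -4.425*d^3 + 0.6154*d^2 + 2.0404*d + 0.3652
(4) = -4*c^5 + 10*c^4 - 14*c^3 + c^2 + 14*c - 15
(5) = 3 - 4*u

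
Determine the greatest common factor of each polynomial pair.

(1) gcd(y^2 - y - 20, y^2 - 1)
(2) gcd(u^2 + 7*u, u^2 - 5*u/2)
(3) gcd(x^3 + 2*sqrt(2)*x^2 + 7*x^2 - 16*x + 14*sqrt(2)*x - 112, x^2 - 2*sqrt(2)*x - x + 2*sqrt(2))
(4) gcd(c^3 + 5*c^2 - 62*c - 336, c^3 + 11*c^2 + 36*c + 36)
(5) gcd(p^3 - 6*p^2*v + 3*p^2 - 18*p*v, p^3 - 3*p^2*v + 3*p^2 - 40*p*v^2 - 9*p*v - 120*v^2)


(1) = 1
(2) = gcd(u*(u + 7), u*(u - 5/2)) = u
(3) = gcd((x + 7)*(x - 2*sqrt(2))*(x + 4*sqrt(2)), (x - 1)*(x - 2*sqrt(2))) = x - 2*sqrt(2)
(4) = gcd((c - 8)*(c + 6)*(c + 7), (c + 2)*(c + 3)*(c + 6)) = c + 6
(5) = p + 3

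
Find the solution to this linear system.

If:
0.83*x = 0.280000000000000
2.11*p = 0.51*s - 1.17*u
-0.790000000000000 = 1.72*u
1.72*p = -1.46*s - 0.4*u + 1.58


Then:
p = 0.43
s = 0.71
u = -0.46
x = 0.34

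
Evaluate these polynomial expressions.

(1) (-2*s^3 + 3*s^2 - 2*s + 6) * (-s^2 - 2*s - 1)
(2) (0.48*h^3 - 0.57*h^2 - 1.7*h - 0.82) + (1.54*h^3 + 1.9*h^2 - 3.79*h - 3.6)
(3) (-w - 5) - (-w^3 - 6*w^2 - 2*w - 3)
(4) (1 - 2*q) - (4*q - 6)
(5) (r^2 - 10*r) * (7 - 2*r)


(1) = 2*s^5 + s^4 - 2*s^3 - 5*s^2 - 10*s - 6
(2) = 2.02*h^3 + 1.33*h^2 - 5.49*h - 4.42
(3) = w^3 + 6*w^2 + w - 2
(4) = 7 - 6*q
(5) = -2*r^3 + 27*r^2 - 70*r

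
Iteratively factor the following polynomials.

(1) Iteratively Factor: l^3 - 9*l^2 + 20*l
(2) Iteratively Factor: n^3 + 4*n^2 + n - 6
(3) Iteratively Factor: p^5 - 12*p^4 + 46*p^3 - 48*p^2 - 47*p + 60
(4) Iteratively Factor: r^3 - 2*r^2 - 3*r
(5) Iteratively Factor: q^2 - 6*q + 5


(1) = (l - 4)*(l^2 - 5*l) = l*(l - 4)*(l - 5)
(2) = (n + 3)*(n^2 + n - 2) = (n - 1)*(n + 3)*(n + 2)
(3) = (p - 5)*(p^4 - 7*p^3 + 11*p^2 + 7*p - 12) = (p - 5)*(p - 1)*(p^3 - 6*p^2 + 5*p + 12) = (p - 5)*(p - 4)*(p - 1)*(p^2 - 2*p - 3) = (p - 5)*(p - 4)*(p - 3)*(p - 1)*(p + 1)
(4) = (r - 3)*(r^2 + r) = r*(r - 3)*(r + 1)
(5) = (q - 5)*(q - 1)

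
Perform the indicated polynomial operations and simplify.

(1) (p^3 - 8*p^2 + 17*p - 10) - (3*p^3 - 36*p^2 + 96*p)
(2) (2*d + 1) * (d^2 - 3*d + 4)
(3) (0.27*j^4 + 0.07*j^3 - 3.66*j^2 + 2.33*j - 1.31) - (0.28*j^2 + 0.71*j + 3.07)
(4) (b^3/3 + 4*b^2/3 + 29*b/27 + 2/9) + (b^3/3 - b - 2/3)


(1) = -2*p^3 + 28*p^2 - 79*p - 10
(2) = 2*d^3 - 5*d^2 + 5*d + 4
(3) = 0.27*j^4 + 0.07*j^3 - 3.94*j^2 + 1.62*j - 4.38
(4) = 2*b^3/3 + 4*b^2/3 + 2*b/27 - 4/9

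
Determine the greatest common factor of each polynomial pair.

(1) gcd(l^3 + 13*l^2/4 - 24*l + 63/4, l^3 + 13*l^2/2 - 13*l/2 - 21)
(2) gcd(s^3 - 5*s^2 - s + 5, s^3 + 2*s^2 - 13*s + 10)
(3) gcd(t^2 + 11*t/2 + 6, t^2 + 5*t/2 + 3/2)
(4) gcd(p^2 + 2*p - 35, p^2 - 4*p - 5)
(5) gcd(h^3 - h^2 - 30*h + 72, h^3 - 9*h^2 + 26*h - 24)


(1) = l + 7
(2) = gcd((s - 5)*(s - 1)*(s + 1), (s - 2)*(s - 1)*(s + 5)) = s - 1
(3) = gcd((t + 3/2)*(t + 4), (t + 1)*(t + 3/2)) = t + 3/2
(4) = p - 5
(5) = h^2 - 7*h + 12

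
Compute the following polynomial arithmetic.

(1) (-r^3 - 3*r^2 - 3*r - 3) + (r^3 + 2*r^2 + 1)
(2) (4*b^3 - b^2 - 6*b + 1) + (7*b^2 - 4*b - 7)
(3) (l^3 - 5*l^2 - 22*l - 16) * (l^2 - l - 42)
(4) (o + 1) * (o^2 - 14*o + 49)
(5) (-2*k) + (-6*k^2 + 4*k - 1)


(1) = -r^2 - 3*r - 2
(2) = 4*b^3 + 6*b^2 - 10*b - 6
(3) = l^5 - 6*l^4 - 59*l^3 + 216*l^2 + 940*l + 672
(4) = o^3 - 13*o^2 + 35*o + 49
(5) = -6*k^2 + 2*k - 1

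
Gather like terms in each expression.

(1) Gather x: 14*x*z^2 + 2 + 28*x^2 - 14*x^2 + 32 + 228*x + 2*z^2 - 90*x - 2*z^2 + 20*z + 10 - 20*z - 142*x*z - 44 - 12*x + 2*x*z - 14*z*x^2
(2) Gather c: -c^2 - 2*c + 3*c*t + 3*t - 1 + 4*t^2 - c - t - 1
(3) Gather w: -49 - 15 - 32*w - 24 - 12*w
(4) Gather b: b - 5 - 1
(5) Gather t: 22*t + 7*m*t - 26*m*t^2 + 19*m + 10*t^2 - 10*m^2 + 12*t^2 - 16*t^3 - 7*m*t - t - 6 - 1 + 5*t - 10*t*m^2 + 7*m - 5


(1) = x^2*(14 - 14*z) + x*(14*z^2 - 140*z + 126)
(2) = -c^2 + c*(3*t - 3) + 4*t^2 + 2*t - 2
(3) = -44*w - 88
(4) = b - 6
(5) = -10*m^2 + 26*m - 16*t^3 + t^2*(22 - 26*m) + t*(26 - 10*m^2) - 12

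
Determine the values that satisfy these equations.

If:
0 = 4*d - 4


Then:
d = 1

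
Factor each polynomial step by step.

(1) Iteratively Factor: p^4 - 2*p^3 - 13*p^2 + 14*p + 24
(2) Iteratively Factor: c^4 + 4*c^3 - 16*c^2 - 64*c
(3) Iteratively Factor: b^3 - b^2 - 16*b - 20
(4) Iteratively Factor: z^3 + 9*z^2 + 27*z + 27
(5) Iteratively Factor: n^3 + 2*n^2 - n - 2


(1) = (p + 1)*(p^3 - 3*p^2 - 10*p + 24) = (p - 4)*(p + 1)*(p^2 + p - 6) = (p - 4)*(p + 1)*(p + 3)*(p - 2)
(2) = (c + 4)*(c^3 - 16*c) = c*(c + 4)*(c^2 - 16) = c*(c + 4)^2*(c - 4)
(3) = (b + 2)*(b^2 - 3*b - 10) = (b + 2)^2*(b - 5)
(4) = (z + 3)*(z^2 + 6*z + 9) = (z + 3)^2*(z + 3)
(5) = (n - 1)*(n^2 + 3*n + 2) = (n - 1)*(n + 1)*(n + 2)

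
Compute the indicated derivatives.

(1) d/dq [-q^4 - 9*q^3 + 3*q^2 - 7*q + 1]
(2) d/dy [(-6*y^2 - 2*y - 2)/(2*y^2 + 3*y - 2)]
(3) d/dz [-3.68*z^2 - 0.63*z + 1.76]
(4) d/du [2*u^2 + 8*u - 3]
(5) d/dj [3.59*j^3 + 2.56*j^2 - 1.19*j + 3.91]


(1) = -4*q^3 - 27*q^2 + 6*q - 7
(2) = 2*(-7*y^2 + 16*y + 5)/(4*y^4 + 12*y^3 + y^2 - 12*y + 4)
(3) = -7.36*z - 0.63
(4) = 4*u + 8
(5) = 10.77*j^2 + 5.12*j - 1.19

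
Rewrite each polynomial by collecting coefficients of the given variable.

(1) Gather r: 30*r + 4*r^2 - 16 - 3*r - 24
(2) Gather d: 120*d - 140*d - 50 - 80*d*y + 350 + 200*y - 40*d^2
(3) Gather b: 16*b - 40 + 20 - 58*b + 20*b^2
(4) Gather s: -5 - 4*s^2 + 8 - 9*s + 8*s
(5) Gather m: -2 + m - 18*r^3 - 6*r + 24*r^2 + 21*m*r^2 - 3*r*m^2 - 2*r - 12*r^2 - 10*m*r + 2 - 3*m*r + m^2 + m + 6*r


(1) = 4*r^2 + 27*r - 40
(2) = -40*d^2 + d*(-80*y - 20) + 200*y + 300
(3) = 20*b^2 - 42*b - 20
(4) = -4*s^2 - s + 3
(5) = m^2*(1 - 3*r) + m*(21*r^2 - 13*r + 2) - 18*r^3 + 12*r^2 - 2*r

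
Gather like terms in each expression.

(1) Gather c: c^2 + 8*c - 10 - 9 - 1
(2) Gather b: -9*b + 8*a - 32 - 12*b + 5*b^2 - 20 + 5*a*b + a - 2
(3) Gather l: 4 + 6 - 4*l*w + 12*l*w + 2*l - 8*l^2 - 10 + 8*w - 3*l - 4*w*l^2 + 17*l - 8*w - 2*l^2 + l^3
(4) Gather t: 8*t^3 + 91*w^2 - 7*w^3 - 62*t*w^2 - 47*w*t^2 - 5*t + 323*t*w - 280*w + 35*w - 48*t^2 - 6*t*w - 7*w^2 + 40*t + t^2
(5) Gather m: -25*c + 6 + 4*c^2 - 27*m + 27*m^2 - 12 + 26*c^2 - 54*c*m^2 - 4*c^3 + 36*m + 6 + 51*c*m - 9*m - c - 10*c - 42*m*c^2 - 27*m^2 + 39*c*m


(1) = c^2 + 8*c - 20
(2) = 9*a + 5*b^2 + b*(5*a - 21) - 54
(3) = l^3 + l^2*(-4*w - 10) + l*(8*w + 16)
(4) = 8*t^3 + t^2*(-47*w - 47) + t*(-62*w^2 + 317*w + 35) - 7*w^3 + 84*w^2 - 245*w
(5) = -4*c^3 + 30*c^2 - 54*c*m^2 - 36*c + m*(-42*c^2 + 90*c)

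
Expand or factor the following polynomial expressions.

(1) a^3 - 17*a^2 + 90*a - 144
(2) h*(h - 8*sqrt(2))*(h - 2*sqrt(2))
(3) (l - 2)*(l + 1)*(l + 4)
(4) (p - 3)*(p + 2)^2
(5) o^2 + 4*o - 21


(1) = (a - 8)*(a - 6)*(a - 3)
(2) = h^3 - 10*sqrt(2)*h^2 + 32*h
(3) = l^3 + 3*l^2 - 6*l - 8
(4) = p^3 + p^2 - 8*p - 12
(5) = (o - 3)*(o + 7)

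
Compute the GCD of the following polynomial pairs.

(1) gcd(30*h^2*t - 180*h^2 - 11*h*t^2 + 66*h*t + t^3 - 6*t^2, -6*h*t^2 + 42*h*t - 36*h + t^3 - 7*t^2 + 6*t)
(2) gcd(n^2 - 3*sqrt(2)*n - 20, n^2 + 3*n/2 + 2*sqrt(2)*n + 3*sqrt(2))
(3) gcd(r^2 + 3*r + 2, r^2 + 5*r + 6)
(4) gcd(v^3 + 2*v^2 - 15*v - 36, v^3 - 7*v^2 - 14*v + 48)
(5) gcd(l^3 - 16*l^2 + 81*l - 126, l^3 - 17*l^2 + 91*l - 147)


(1) = gcd((-6*h + t)*(-5*h + t)*(t - 6), (-6*h + t)*(t - 6)*(t - 1)) = -6*h*t + 36*h + t^2 - 6*t
(2) = gcd((n - 5*sqrt(2))*(n + 2*sqrt(2)), (n + 3/2)*(n + 2*sqrt(2))) = n + 2*sqrt(2)
(3) = r + 2
(4) = gcd((v - 4)*(v + 3)^2, (v - 8)*(v - 2)*(v + 3)) = v + 3
(5) = l^2 - 10*l + 21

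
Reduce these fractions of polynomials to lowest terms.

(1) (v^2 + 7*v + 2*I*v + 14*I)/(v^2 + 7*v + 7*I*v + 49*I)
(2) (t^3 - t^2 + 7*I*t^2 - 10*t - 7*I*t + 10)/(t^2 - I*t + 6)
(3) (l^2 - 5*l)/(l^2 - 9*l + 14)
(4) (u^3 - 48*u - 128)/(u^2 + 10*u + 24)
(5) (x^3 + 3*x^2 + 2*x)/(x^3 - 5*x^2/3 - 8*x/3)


(1) = (v + 2*I)/(v + 7*I)
(2) = (t^2 + t*(-1 + 5*I) - 5*I)/(t - 3*I)
(3) = (l^2 - 5*l)/(l^2 - 9*l + 14)
(4) = (u^2 - 4*u - 32)/(u + 6)
(5) = (3*x + 6)/(3*x - 8)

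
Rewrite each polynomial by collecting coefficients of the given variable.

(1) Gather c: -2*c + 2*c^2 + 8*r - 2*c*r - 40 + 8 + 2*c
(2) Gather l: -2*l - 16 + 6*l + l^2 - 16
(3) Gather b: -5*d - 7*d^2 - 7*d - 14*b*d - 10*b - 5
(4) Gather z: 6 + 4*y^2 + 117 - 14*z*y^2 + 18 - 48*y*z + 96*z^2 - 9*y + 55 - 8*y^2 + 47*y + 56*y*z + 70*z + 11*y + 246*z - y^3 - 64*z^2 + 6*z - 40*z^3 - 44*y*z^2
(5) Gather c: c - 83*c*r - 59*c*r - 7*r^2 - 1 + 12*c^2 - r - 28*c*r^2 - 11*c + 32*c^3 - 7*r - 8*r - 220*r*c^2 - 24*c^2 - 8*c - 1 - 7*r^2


(1) = 2*c^2 - 2*c*r + 8*r - 32
(2) = l^2 + 4*l - 32
(3) = b*(-14*d - 10) - 7*d^2 - 12*d - 5
(4) = -y^3 - 4*y^2 + 49*y - 40*z^3 + z^2*(32 - 44*y) + z*(-14*y^2 + 8*y + 322) + 196
(5) = 32*c^3 + c^2*(-220*r - 12) + c*(-28*r^2 - 142*r - 18) - 14*r^2 - 16*r - 2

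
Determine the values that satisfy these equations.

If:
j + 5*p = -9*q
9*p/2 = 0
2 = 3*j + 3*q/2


Then:
j = 12/17
p = 0
q = -4/51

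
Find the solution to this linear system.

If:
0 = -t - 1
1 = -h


Then:
h = -1
t = -1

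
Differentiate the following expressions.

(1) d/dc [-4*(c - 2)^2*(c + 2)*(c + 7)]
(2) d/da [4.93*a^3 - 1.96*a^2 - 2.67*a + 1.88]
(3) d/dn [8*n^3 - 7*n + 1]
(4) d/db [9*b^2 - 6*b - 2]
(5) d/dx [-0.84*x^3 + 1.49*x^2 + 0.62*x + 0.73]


(1) = -16*c^3 - 60*c^2 + 144*c + 80
(2) = 14.79*a^2 - 3.92*a - 2.67
(3) = 24*n^2 - 7
(4) = 18*b - 6
(5) = -2.52*x^2 + 2.98*x + 0.62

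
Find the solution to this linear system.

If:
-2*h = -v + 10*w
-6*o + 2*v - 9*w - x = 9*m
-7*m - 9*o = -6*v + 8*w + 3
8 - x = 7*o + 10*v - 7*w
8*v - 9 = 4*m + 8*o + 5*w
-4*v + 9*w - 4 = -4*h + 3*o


Then:
h = 39613/12364
m = 5386/3091
o = -1092/3091
v = 8193/6182
w = -1571/3091
x = -19590/3091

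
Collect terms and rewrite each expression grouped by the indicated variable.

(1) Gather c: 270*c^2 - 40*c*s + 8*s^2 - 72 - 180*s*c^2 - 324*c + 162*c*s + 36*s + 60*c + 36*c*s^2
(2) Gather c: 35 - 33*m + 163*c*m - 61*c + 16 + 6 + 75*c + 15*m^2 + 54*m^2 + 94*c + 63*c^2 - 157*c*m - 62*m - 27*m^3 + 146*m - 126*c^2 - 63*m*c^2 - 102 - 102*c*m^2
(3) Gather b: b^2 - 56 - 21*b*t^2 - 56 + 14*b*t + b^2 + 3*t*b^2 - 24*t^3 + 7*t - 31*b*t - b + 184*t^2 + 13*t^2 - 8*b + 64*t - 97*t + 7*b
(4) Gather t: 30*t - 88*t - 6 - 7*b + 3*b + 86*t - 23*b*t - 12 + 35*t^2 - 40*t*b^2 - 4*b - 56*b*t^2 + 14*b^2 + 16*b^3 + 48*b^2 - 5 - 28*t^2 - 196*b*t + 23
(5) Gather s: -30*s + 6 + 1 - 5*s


(1) = c^2*(270 - 180*s) + c*(36*s^2 + 122*s - 264) + 8*s^2 + 36*s - 72
(2) = c^2*(-63*m - 63) + c*(-102*m^2 + 6*m + 108) - 27*m^3 + 69*m^2 + 51*m - 45
(3) = b^2*(3*t + 2) + b*(-21*t^2 - 17*t - 2) - 24*t^3 + 197*t^2 - 26*t - 112
(4) = 16*b^3 + 62*b^2 - 8*b + t^2*(7 - 56*b) + t*(-40*b^2 - 219*b + 28)
(5) = 7 - 35*s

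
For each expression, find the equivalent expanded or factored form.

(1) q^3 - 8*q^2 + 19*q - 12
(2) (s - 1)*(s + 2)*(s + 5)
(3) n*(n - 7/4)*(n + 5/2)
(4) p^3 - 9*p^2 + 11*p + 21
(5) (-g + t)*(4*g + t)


(1) = (q - 4)*(q - 3)*(q - 1)
(2) = s^3 + 6*s^2 + 3*s - 10
(3) = n^3 + 3*n^2/4 - 35*n/8
(4) = (p - 7)*(p - 3)*(p + 1)
(5) = -4*g^2 + 3*g*t + t^2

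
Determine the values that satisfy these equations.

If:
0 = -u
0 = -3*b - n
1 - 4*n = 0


Then:
b = -1/12
n = 1/4
u = 0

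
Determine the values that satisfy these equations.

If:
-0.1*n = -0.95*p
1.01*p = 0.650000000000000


Then:
n = 6.11
p = 0.64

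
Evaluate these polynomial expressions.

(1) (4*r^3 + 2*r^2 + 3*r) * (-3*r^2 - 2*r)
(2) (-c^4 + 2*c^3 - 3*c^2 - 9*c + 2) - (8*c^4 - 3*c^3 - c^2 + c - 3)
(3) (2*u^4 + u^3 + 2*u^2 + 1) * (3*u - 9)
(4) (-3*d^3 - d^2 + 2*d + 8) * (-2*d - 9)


(1) = -12*r^5 - 14*r^4 - 13*r^3 - 6*r^2
(2) = -9*c^4 + 5*c^3 - 2*c^2 - 10*c + 5
(3) = 6*u^5 - 15*u^4 - 3*u^3 - 18*u^2 + 3*u - 9
(4) = 6*d^4 + 29*d^3 + 5*d^2 - 34*d - 72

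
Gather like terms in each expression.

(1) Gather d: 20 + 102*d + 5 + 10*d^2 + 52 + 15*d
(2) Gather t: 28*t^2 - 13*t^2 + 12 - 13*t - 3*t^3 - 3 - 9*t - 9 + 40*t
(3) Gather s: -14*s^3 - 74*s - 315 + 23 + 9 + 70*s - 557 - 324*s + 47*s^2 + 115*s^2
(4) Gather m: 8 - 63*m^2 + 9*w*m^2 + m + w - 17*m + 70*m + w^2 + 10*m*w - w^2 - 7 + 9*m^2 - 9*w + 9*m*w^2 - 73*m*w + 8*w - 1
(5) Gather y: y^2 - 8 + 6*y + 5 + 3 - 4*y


(1) = 10*d^2 + 117*d + 77
(2) = -3*t^3 + 15*t^2 + 18*t
(3) = -14*s^3 + 162*s^2 - 328*s - 840
(4) = m^2*(9*w - 54) + m*(9*w^2 - 63*w + 54)
(5) = y^2 + 2*y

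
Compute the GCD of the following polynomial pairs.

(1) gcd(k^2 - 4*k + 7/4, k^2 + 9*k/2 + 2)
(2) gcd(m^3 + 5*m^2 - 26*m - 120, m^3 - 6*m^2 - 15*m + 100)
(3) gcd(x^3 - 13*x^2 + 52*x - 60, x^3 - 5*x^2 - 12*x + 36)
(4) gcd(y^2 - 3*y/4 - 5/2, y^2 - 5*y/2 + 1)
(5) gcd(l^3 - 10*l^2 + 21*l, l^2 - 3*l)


(1) = 1
(2) = gcd((m - 5)*(m + 4)*(m + 6), (m - 5)^2*(m + 4)) = m^2 - m - 20
(3) = gcd((x - 6)*(x - 5)*(x - 2), (x - 6)*(x - 2)*(x + 3)) = x^2 - 8*x + 12
(4) = gcd((y - 2)*(y + 5/4), (y - 2)*(y - 1/2)) = y - 2
(5) = l^2 - 3*l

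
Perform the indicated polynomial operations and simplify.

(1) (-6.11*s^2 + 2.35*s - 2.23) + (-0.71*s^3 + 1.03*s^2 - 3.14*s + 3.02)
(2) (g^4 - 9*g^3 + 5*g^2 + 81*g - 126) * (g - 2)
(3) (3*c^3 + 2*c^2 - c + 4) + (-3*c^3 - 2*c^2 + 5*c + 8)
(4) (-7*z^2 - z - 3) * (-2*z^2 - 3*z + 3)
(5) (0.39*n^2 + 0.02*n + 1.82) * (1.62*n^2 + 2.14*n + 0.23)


(1) = -0.71*s^3 - 5.08*s^2 - 0.79*s + 0.79
(2) = g^5 - 11*g^4 + 23*g^3 + 71*g^2 - 288*g + 252
(3) = 4*c + 12
(4) = 14*z^4 + 23*z^3 - 12*z^2 + 6*z - 9
(5) = 0.6318*n^4 + 0.867*n^3 + 3.0809*n^2 + 3.8994*n + 0.4186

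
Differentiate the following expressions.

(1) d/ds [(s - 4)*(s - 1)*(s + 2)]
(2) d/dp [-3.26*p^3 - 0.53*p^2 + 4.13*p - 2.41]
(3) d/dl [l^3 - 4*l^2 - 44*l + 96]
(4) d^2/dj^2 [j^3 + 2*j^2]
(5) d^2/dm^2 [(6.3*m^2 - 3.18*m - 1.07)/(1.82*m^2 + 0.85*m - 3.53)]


(1) = 3*s^2 - 6*s - 6
(2) = -9.78*p^2 - 1.06*p + 4.13
(3) = 3*l^2 - 8*l - 44
(4) = 6*j + 4
(5) = (-40.559064*m^3 + 221.584272*m^2 - 132.513108*m + 122.629366)/(6.028568*m^6 + 8.44662*m^5 - 31.133466*m^4 - 32.151335*m^3 + 60.385239*m^2 + 31.775295*m - 43.986977)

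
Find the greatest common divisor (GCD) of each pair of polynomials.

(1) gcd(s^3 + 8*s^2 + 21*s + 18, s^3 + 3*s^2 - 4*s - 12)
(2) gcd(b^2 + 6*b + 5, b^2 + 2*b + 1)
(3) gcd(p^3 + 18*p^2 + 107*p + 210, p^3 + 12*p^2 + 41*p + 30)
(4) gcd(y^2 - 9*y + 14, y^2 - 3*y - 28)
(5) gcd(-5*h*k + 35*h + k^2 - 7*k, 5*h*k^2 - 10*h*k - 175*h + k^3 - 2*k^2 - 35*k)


(1) = s^2 + 5*s + 6
(2) = gcd((b + 1)*(b + 5), (b + 1)^2) = b + 1
(3) = gcd((p + 5)*(p + 6)*(p + 7), (p + 1)*(p + 5)*(p + 6)) = p^2 + 11*p + 30
(4) = gcd((y - 7)*(y - 2), (y - 7)*(y + 4)) = y - 7
(5) = gcd((-5*h + k)*(k - 7), (5*h + k)*(k - 7)*(k + 5)) = k - 7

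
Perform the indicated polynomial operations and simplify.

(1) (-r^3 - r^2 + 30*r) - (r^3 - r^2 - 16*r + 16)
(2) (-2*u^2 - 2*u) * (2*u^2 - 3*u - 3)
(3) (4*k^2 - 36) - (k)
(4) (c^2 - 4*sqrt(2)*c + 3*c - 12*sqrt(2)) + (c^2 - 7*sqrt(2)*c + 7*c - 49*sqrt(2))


(1) = -2*r^3 + 46*r - 16
(2) = -4*u^4 + 2*u^3 + 12*u^2 + 6*u
(3) = 4*k^2 - k - 36
(4) = 2*c^2 - 11*sqrt(2)*c + 10*c - 61*sqrt(2)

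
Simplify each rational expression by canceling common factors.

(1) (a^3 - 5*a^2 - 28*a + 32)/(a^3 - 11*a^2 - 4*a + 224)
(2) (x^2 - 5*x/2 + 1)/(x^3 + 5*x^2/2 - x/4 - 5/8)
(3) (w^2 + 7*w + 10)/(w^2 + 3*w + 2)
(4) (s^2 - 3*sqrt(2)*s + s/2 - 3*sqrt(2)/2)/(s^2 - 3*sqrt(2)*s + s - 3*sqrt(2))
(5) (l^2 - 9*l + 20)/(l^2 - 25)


(1) = (a - 1)/(a - 7)
(2) = (4*x - 8)/(4*x^2 + 12*x + 5)
(3) = (w + 5)/(w + 1)
(4) = (2*s + 1)/(2*s + 2)
(5) = (l - 4)/(l + 5)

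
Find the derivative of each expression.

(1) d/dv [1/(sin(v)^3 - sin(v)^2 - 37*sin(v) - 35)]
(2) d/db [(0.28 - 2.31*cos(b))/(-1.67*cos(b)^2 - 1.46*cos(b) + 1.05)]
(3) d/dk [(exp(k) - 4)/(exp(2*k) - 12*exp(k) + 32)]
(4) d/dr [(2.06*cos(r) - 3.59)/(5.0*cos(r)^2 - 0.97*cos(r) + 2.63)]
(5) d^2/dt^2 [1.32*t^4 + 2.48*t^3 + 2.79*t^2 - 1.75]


(1) = (-3*sin(v)^2 + 2*sin(v) + 37)*cos(v)/(-sin(v)^3 + sin(v)^2 + 37*sin(v) + 35)^2
(2) = (3.8577*cos(b)^2 - 0.9352*cos(b) + 2.0167)*sin(b)/(2.7889*cos(b)^4 + 4.8764*cos(b)^3 - 1.3754*cos(b)^2 - 3.066*cos(b) + 1.1025)
(3) = -exp(k)/(exp(2*k) - 16*exp(k) + 64)
(4) = (10.3*cos(r)^2 - 35.9*cos(r) - 1.9355)*sin(r)/(25.0*cos(r)^4 - 9.7*cos(r)^3 + 27.2409*cos(r)^2 - 5.1022*cos(r) + 6.9169)
(5) = 15.84*t^2 + 14.88*t + 5.58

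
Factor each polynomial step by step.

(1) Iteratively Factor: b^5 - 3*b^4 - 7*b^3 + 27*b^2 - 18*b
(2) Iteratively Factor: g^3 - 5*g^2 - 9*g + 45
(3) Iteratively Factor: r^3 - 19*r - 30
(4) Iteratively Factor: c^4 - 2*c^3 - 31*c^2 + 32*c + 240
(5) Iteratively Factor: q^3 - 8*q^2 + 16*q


(1) = (b)*(b^4 - 3*b^3 - 7*b^2 + 27*b - 18) = b*(b + 3)*(b^3 - 6*b^2 + 11*b - 6) = b*(b - 3)*(b + 3)*(b^2 - 3*b + 2) = b*(b - 3)*(b - 2)*(b + 3)*(b - 1)
(2) = (g - 3)*(g^2 - 2*g - 15) = (g - 5)*(g - 3)*(g + 3)
(3) = (r - 5)*(r^2 + 5*r + 6) = (r - 5)*(r + 3)*(r + 2)
(4) = (c - 4)*(c^3 + 2*c^2 - 23*c - 60) = (c - 4)*(c + 4)*(c^2 - 2*c - 15) = (c - 5)*(c - 4)*(c + 4)*(c + 3)
(5) = (q - 4)*(q^2 - 4*q) = q*(q - 4)*(q - 4)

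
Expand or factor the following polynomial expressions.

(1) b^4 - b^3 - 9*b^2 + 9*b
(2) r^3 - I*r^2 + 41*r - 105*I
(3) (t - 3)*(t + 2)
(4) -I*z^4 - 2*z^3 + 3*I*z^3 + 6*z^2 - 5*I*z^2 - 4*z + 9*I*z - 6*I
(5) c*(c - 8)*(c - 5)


(1) = b*(b - 3)*(b - 1)*(b + 3)
(2) = (r - 5*I)*(r - 3*I)*(r + 7*I)
(3) = t^2 - t - 6
(4) = (z - 2)*(z - 3*I)*(z + I)*(-I*z + I)
(5) = c^3 - 13*c^2 + 40*c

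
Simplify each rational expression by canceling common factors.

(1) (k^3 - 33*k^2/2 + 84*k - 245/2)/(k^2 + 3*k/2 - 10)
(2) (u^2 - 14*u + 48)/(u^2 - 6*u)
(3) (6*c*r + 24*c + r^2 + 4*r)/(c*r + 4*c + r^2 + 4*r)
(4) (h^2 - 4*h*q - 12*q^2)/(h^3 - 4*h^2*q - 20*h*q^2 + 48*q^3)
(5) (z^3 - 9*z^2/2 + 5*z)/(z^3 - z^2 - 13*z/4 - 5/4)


(1) = (k^2 - 14*k + 49)/(k + 4)
(2) = (u - 8)/u
(3) = (6*c + r)/(c + r)
(4) = (-h - 2*q)/(-h^2 - 2*h*q + 8*q^2)
(5) = (2*z^2 - 4*z)/(2*z^2 + 3*z + 1)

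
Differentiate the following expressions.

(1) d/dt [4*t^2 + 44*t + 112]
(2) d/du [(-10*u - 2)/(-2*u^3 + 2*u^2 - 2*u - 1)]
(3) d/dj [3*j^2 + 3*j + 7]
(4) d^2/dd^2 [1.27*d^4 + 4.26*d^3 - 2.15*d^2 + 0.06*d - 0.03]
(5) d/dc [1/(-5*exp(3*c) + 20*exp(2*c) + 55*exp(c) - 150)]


(1) = 8*t + 44
(2) = 2*(-20*u^3 + 4*u^2 + 4*u + 3)/(4*u^6 - 8*u^5 + 12*u^4 - 4*u^3 + 4*u + 1)
(3) = 6*j + 3
(4) = 15.24*d^2 + 25.56*d - 4.3
(5) = (3*exp(2*c) - 8*exp(c) - 11)*exp(c)/(5*(exp(3*c) - 4*exp(2*c) - 11*exp(c) + 30)^2)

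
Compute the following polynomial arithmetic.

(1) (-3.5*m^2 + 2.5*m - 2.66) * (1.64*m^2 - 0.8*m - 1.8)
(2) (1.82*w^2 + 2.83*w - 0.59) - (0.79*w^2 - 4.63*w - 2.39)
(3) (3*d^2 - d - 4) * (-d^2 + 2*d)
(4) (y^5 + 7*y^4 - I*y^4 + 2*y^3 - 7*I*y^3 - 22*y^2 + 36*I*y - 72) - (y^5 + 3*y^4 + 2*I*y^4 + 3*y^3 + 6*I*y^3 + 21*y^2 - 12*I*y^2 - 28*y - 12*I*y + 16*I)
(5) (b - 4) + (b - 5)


(1) = -5.74*m^4 + 6.9*m^3 - 0.0624*m^2 - 2.372*m + 4.788
(2) = 1.03*w^2 + 7.46*w + 1.8
(3) = -3*d^4 + 7*d^3 + 2*d^2 - 8*d
(4) = 4*y^4 - 3*I*y^4 - y^3 - 13*I*y^3 - 43*y^2 + 12*I*y^2 + 28*y + 48*I*y - 72 - 16*I
(5) = 2*b - 9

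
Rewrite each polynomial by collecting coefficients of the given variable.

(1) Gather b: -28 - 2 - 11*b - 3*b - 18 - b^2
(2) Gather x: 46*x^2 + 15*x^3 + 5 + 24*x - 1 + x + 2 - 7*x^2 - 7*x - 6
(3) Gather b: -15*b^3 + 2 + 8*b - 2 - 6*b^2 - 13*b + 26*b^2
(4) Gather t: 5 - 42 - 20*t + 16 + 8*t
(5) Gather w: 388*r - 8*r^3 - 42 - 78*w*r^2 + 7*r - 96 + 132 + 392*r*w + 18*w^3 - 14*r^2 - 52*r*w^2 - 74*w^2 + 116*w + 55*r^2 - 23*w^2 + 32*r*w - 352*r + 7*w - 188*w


(1) = -b^2 - 14*b - 48
(2) = 15*x^3 + 39*x^2 + 18*x
(3) = -15*b^3 + 20*b^2 - 5*b
(4) = -12*t - 21
(5) = -8*r^3 + 41*r^2 + 43*r + 18*w^3 + w^2*(-52*r - 97) + w*(-78*r^2 + 424*r - 65) - 6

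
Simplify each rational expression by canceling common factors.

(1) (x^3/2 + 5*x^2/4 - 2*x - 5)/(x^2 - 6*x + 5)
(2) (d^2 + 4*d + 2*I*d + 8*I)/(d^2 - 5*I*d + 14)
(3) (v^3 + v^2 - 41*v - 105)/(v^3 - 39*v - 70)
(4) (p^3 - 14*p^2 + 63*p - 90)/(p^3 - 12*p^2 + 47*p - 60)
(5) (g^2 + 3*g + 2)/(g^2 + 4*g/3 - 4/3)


(1) = (2*x^3 + 5*x^2 - 8*x - 20)/(4*x^2 - 24*x + 20)
(2) = (d + 4)/(d - 7*I)
(3) = (v + 3)/(v + 2)
(4) = (p - 6)/(p - 4)
(5) = (3*g + 3)/(3*g - 2)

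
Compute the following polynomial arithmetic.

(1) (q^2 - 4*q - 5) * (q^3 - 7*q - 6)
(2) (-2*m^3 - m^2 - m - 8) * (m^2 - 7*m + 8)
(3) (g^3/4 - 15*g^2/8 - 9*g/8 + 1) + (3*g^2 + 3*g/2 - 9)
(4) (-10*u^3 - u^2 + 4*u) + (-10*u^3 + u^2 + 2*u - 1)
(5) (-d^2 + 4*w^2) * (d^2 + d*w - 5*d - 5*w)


(1) = q^5 - 4*q^4 - 12*q^3 + 22*q^2 + 59*q + 30
(2) = -2*m^5 + 13*m^4 - 10*m^3 - 9*m^2 + 48*m - 64
(3) = g^3/4 + 9*g^2/8 + 3*g/8 - 8
(4) = -20*u^3 + 6*u - 1
(5) = -d^4 - d^3*w + 5*d^3 + 4*d^2*w^2 + 5*d^2*w + 4*d*w^3 - 20*d*w^2 - 20*w^3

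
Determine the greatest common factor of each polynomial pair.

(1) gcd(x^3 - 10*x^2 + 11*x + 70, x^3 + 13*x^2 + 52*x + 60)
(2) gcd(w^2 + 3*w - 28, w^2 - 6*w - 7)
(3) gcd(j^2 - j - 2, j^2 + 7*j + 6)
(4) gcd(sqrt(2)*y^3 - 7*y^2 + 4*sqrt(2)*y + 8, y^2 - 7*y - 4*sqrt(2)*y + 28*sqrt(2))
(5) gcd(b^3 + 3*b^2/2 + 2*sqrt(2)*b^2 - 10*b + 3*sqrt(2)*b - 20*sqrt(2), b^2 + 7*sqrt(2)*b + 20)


(1) = gcd((x - 7)*(x - 5)*(x + 2), (x + 2)*(x + 5)*(x + 6)) = x + 2
(2) = gcd((w - 4)*(w + 7), (w - 7)*(w + 1)) = 1
(3) = gcd((j - 2)*(j + 1), (j + 1)*(j + 6)) = j + 1
(4) = 1
(5) = b + 2*sqrt(2)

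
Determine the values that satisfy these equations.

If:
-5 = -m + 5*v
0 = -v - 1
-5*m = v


Then:
No Solution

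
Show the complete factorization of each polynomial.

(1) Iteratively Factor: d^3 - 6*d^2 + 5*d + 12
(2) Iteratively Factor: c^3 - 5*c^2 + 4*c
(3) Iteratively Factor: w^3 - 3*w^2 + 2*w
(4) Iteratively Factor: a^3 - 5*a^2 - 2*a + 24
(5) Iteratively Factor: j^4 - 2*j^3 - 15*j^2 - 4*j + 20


(1) = (d + 1)*(d^2 - 7*d + 12) = (d - 3)*(d + 1)*(d - 4)
(2) = (c - 4)*(c^2 - c) = c*(c - 4)*(c - 1)
(3) = (w - 2)*(w^2 - w) = w*(w - 2)*(w - 1)
(4) = (a - 3)*(a^2 - 2*a - 8) = (a - 3)*(a + 2)*(a - 4)
(5) = (j + 2)*(j^3 - 4*j^2 - 7*j + 10) = (j - 1)*(j + 2)*(j^2 - 3*j - 10) = (j - 5)*(j - 1)*(j + 2)*(j + 2)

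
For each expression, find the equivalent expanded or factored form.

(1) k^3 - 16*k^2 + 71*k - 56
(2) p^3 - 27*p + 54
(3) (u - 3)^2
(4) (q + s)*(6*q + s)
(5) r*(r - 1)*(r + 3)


(1) = (k - 8)*(k - 7)*(k - 1)
(2) = (p - 3)^2*(p + 6)
(3) = u^2 - 6*u + 9
(4) = 6*q^2 + 7*q*s + s^2
(5) = r^3 + 2*r^2 - 3*r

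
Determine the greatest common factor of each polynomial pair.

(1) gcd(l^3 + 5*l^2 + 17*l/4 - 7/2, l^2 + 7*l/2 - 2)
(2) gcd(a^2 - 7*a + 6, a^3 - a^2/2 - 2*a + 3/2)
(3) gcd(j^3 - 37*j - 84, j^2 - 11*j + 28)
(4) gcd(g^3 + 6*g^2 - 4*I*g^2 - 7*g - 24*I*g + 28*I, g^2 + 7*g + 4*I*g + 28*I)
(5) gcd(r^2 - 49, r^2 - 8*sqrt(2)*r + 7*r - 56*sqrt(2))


(1) = l - 1/2
(2) = a - 1
(3) = gcd((j - 7)*(j + 3)*(j + 4), (j - 7)*(j - 4)) = j - 7
(4) = gcd((g - 1)*(g + 7)*(g - 4*I), (g + 7)*(g + 4*I)) = g + 7
(5) = r + 7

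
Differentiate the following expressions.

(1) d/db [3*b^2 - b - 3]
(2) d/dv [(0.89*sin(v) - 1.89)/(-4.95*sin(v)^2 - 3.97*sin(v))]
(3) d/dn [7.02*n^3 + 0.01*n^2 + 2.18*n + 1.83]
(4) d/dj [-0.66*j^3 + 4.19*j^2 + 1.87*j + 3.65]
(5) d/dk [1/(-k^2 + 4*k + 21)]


(1) = 6*b - 1
(2) = (0.1120906801 - 0.476070529/sin(v) - 0.1909090909/sin(v)^2)*cos(v)/(0.6234256927*sin(v)^2 + 1.0*sin(v) + 0.401010101)
(3) = 21.06*n^2 + 0.02*n + 2.18
(4) = -1.98*j^2 + 8.38*j + 1.87
(5) = 2*(k - 2)/(-k^2 + 4*k + 21)^2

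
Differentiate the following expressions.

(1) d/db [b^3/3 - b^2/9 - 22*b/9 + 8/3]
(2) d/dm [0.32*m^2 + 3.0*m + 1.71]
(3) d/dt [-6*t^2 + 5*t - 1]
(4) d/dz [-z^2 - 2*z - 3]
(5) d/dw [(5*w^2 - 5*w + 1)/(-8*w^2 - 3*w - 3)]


(1) = b^2 - 2*b/9 - 22/9
(2) = 0.64*m + 3.0
(3) = 5 - 12*t
(4) = -2*z - 2
(5) = (-55*w^2 - 14*w + 18)/(64*w^4 + 48*w^3 + 57*w^2 + 18*w + 9)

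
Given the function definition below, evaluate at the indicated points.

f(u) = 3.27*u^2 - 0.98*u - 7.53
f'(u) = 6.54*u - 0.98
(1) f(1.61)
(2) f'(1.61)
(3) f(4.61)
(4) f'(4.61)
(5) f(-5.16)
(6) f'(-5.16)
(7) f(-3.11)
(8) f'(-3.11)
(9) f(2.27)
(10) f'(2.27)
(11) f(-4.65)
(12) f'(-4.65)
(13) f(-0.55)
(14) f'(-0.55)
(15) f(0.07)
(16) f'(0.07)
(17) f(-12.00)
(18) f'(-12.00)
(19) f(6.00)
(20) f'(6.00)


(1) = -0.63
(2) = 9.55
(3) = 57.45
(4) = 29.17
(5) = 84.59
(6) = -34.73
(7) = 27.15
(8) = -21.32
(9) = 7.10
(10) = 13.87
(11) = 67.73
(12) = -31.39
(13) = -6.00
(14) = -4.58
(15) = -7.58
(16) = -0.52
(17) = 475.11
(18) = -79.46
(19) = 104.31
(20) = 38.26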